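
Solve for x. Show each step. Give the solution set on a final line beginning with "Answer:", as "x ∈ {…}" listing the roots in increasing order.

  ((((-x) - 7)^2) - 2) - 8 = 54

Step 1. [((((-x) - 7)^2) - 2) - 8 = 54] -8 is outermost — add 8 both sides ⇒ sub: (((-x) - 7)^2) - 2 = 62.
Step 2. [(((-x) - 7)^2) - 2 = 62] peel the -2: add 2 from each side, so sub: ((-x) - 7)^2 = 64.
Step 3. [((-x) - 7)^2 = 64] 64 ≥ 0, LHS is (·)² — take ±√, so sqrt: (-x) - 7 = 8 or -8.
Step 4. [(-x) - 7 = 8 or -8] add 7: x sits inside (… - 7) ⇒ sub: -x = 15 or -1.
Step 5. [-x = 15 or -1] LHS negated; negate both sides. So neg: x = -15 or 1.

Answer: x ∈ {-15, 1}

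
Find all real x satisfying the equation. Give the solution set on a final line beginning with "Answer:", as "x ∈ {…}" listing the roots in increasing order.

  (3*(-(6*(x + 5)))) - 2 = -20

Step 1. [(3*(-(6*(x + 5)))) - 2 = -20] 2 comes off first (add 2). So sub: 3*(-(6*(x + 5))) = -18.
Step 2. [3*(-(6*(x + 5))) = -18] LHS = 3·(…); ÷3 both sides. So div: -(6*(x + 5)) = -6.
Step 3. [-(6*(x + 5)) = -6] leading − — multiply by −1, so neg: 6*(x + 5) = 6.
Step 4. [6*(x + 5) = 6] LHS = 6·(…); ÷6 both sides. So div: x + 5 = 1.
Step 5. [x + 5 = 1] peel the +5: subtract 5 from each side ⇒ sub: x = -4.

Answer: x ∈ {-4}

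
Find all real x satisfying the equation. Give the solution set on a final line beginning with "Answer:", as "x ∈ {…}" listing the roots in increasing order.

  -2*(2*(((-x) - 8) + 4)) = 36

Step 1. [-2*(2*(((-x) - 8) + 4)) = 36] -2 out front; divide by -2 ⇒ div: 2*(((-x) - 8) + 4) = -18.
Step 2. [2*(((-x) - 8) + 4) = -18] 2 out front; divide by 2. So div: ((-x) - 8) + 4 = -9.
Step 3. [((-x) - 8) + 4 = -9] the outer +4 inverts by subtracting 4 ⇒ sub: (-x) - 8 = -13.
Step 4. [(-x) - 8 = -13] the outer -8 inverts by adding 8, so sub: -x = -5.
Step 5. [-x = -5] LHS negated; negate both sides. So neg: x = 5.

Answer: x ∈ {5}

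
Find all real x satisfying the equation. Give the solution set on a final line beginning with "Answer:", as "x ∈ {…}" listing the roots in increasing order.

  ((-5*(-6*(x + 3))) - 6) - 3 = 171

Step 1. [((-5*(-6*(x + 3))) - 6) - 3 = 171] -3 is outermost — add 3 both sides. So sub: (-5*(-6*(x + 3))) - 6 = 174.
Step 2. [(-5*(-6*(x + 3))) - 6 = 174] 6 comes off first (add 6). So sub: -5*(-6*(x + 3)) = 180.
Step 3. [-5*(-6*(x + 3)) = 180] -5·(inner) — divide through by -5. So div: -6*(x + 3) = -36.
Step 4. [-6*(x + 3) = -36] -6·(inner) — divide through by -6, so div: x + 3 = 6.
Step 5. [x + 3 = 6] +3 is outermost — subtract 3 both sides, so sub: x = 3.

Answer: x ∈ {3}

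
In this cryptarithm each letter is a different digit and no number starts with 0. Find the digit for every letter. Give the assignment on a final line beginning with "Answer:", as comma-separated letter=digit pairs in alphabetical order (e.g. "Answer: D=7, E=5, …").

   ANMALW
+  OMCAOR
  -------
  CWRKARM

Step 1. [col 1: W + R ≡ M (mod 10)] column 1 (W + R ≡ M (mod 10), carry-in 0) doesn't pin W yet; pick W=7 and continue ⇒ W=7.
Step 2. [C] C is the leading digit of a 7-digit sum of two 6-digit numbers; the final carry is exactly 1, so C=1.
Step 3. [col 1: W + R ≡ M (mod 10)] no forcing yet in column 1 (carry-in 0); R=5 is free and consistent — try it. So R=5.
Step 4. [col 1: W + R ≡ M (mod 10)] from column 1 (W=7, R=5, carry-in 0, digits 1,5,7 already taken and all letters distinct): M must equal 2, so M=2.
Step 5. [col 2: L + O ≡ R (mod 10)] column 2 (L + O ≡ R (mod 10), carry-in 1) doesn't pin L yet; pick L=6 and continue, so L=6.
Step 6. [col 2: L + O ≡ R (mod 10)] in column 2 we have L+O≡R with carry-in 1; given L=6, R=5 and digits 1,2,5,6,7 already taken and all letters distinct, that pins O to 8. So O=8.
Step 7. [col 3: A + A ≡ A (mod 10)] column 3: given nothing yet, carry-in 1, and digits 1,2,5,6,7,8 already taken and all letters distinct, A+A≡A (mod 10) forces A=9 ⇒ A=9.
Step 8. [col 4: M + C ≡ K (mod 10)] column 4: given M=2, C=1, carry-in 1, and digits 1,2,5,6,7,8,9 already taken and all letters distinct, M+C≡K (mod 10) forces K=4 ⇒ K=4.
Step 9. [col 5: N + M ≡ R (mod 10)] from column 5 (M=2, R=5, carry-in 0, digits 1,2,4,5,6,7,8,9 already taken and all letters distinct): N must equal 3. So N=3.

Answer: A=9, C=1, K=4, L=6, M=2, N=3, O=8, R=5, W=7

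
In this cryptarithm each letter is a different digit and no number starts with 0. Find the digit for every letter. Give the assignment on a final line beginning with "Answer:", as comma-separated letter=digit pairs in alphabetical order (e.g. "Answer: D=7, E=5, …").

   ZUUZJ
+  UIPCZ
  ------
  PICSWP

Step 1. [col 1: J + Z ≡ P (mod 10)] J=4 is one option consistent with column 1 (J + Z ≡ P (mod 10), carry-in 0) — take it. So J=4.
Step 2. [col 1: J + Z ≡ P (mod 10)] column 1 (J + Z ≡ P (mod 10), carry-in 0) doesn't pin P yet; pick P=1 and continue, so P=1.
Step 3. [col 1: J + Z ≡ P (mod 10)] in column 1 we have J+Z≡P with carry-in 0; given J=4, P=1 and digits 1,4 already taken and all letters distinct, that pins Z to 7. So Z=7.
Step 4. [col 2: Z + C ≡ W (mod 10)] several values work for W in column 2 (Z + C ≡ W (mod 10), carry-in 1); try W=3. So W=3.
Step 5. [col 2: Z + C ≡ W (mod 10)] from column 2 (Z=7, W=3, carry-in 1, digits 1,3,4,7 already taken and all letters distinct): C must equal 5. So C=5.
Step 6. [col 3: U + P ≡ S (mod 10)] no forcing yet in column 3 (carry-in 1); U=8 is free and consistent — try it, so U=8.
Step 7. [col 3: U + P ≡ S (mod 10)] from column 3 (U=8, P=1, carry-in 1, digits 1,3,4,5,7,8 already taken and all letters distinct): S must equal 0 ⇒ S=0.
Step 8. [col 4: U + I ≡ C (mod 10)] from column 4 (U=8, C=5, carry-in 1, digits 0,1,3,4,5,7,8 already taken and all letters distinct): I must equal 6. So I=6.

Answer: C=5, I=6, J=4, P=1, S=0, U=8, W=3, Z=7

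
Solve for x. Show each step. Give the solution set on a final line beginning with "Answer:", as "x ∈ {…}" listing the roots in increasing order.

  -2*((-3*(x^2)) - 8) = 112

Step 1. [-2*((-3*(x^2)) - 8) = 112] LHS = -2·(…); ÷-2 both sides ⇒ div: (-3*(x^2)) - 8 = -56.
Step 2. [(-3*(x^2)) - 8 = -56] -8 is outermost — add 8 both sides. So sub: -3*(x^2) = -48.
Step 3. [-3*(x^2) = -48] leading coefficient -3: divide by -3 ⇒ div: x^2 = 16.
Step 4. [x^2 = 16] √ both sides: 16 ≥ 0 gives two branches ⇒ sqrt: x = 4 or -4.

Answer: x ∈ {-4, 4}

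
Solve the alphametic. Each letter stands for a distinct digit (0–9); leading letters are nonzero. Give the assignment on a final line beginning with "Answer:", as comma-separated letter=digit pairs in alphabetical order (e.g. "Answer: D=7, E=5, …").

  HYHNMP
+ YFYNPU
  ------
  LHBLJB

Step 1. [col 1: P + U ≡ B (mod 10)] several values work for B in column 1 (P + U ≡ B (mod 10), carry-in 0); try B=6. So B=6.
Step 2. [col 1: P + U ≡ B (mod 10)] column 1 (P + U ≡ B (mod 10), carry-in 0) doesn't pin P yet; pick P=1 and continue. So P=1.
Step 3. [col 1: P + U ≡ B (mod 10)] in column 1 we have P+U≡B with carry-in 0; given P=1, B=6 and digits 1,6 already taken and all letters distinct, that pins U to 5. So U=5.
Step 4. [col 2: M + P ≡ J (mod 10)] several values work for J in column 2 (M + P ≡ J (mod 10), carry-in 0); try J=0. So J=0.
Step 5. [col 2: M + P ≡ J (mod 10)] column 2: given P=1, J=0, carry-in 0, and digits 0,1,5,6 already taken and all letters distinct, M+P≡J (mod 10) forces M=9. So M=9.
Step 6. [col 3: N + N ≡ L (mod 10)] column 3 reads N+N+carry(1)=L with nothing yet; with digits 0,1,5,6,9 already taken and all letters distinct, the only value for L is 7. So L=7.
Step 7. [col 3: N + N ≡ L (mod 10)] no forcing yet in column 3 (carry-in 1); N=3 is free and consistent — try it, so N=3.
Step 8. [col 4: H + Y ≡ B (mod 10)] no forcing yet in column 4 (carry-in 0); Y=4 is free and consistent — try it, so Y=4.
Step 9. [col 4: H + Y ≡ B (mod 10)] from column 4 (Y=4, B=6, carry-in 0, digits 0,1,3,4,5,6,7,9 already taken and all letters distinct): H must equal 2. So H=2.
Step 10. [col 5: Y + F ≡ H (mod 10)] column 5: given Y=4, H=2, carry-in 0, and digits 0,1,2,3,4,5,6,7,9 already taken and all letters distinct, Y+F≡H (mod 10) forces F=8. So F=8.

Answer: B=6, F=8, H=2, J=0, L=7, M=9, N=3, P=1, U=5, Y=4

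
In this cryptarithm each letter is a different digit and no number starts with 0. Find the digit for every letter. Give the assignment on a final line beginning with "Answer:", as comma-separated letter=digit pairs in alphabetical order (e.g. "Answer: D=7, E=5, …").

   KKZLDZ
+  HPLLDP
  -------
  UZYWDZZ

Step 1. [U] the sum has 7 digits but both addends have 6; that extra leading digit U is the final carry, namely 1, so U=1.
Step 2. [col 1: Z + P ≡ Z (mod 10)] column 1: given nothing yet, carry-in 0, and digits 1 already taken and all letters distinct, Z+P≡Z (mod 10) forces P=0. So P=0.
Step 3. [col 1: Z + P ≡ Z (mod 10)] column 1 (Z + P ≡ Z (mod 10), carry-in 0) doesn't pin Z yet; pick Z=4 and continue. So Z=4.
Step 4. [col 2: D + D ≡ Z (mod 10)] no forcing yet in column 2 (carry-in 0); D=7 is free and consistent — try it. So D=7.
Step 5. [col 3: L + L ≡ D (mod 10)] column 3 (L + L ≡ D (mod 10), carry-in 1) doesn't pin L yet; pick L=8 and continue. So L=8.
Step 6. [col 4: Z + L ≡ W (mod 10)] column 4: given Z=4, L=8, carry-in 1, and digits 0,1,4,7,8 already taken and all letters distinct, Z+L≡W (mod 10) forces W=3, so W=3.
Step 7. [col 5: K + P ≡ Y (mod 10)] column 5 reads K+P+carry(1)=Y with P=0; with digits 0,1,3,4,7,8 already taken and all letters distinct, the only value for K is 5, so K=5.
Step 8. [col 5: K + P ≡ Y (mod 10)] from column 5 (K=5, P=0, carry-in 1, digits 0,1,3,4,5,7,8 already taken and all letters distinct): Y must equal 6. So Y=6.
Step 9. [col 6: K + H ≡ Z (mod 10)] in column 6 we have K+H≡Z with carry-in 0; given K=5, Z=4 and digits 0,1,3,4,5,6,7,8 already taken and all letters distinct, that pins H to 9, so H=9.

Answer: D=7, H=9, K=5, L=8, P=0, U=1, W=3, Y=6, Z=4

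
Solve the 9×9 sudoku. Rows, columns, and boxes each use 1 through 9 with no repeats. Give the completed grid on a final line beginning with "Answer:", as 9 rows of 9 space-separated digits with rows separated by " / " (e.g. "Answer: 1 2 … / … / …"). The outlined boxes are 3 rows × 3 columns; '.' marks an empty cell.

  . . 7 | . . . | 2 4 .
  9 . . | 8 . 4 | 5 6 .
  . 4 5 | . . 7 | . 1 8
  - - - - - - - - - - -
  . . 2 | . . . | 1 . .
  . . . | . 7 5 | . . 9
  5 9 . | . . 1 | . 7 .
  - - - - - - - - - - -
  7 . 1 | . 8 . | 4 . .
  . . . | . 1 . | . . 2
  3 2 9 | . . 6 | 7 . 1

Step 1. [r1c9∈{3}] r1c9 has the single candidate 3, so r1c9=3.
Step 2. [r1c6∈{9}] r1c6 is down to just 9, so r1c6=9.
Step 3. [r8c6∈{3}] only 3 remains possible at r8c6. So r8c6=3.
Step 4. [r9c8∈{5,8}] r9c8 is the only open cell in row 9 admitting 8 ⇒ r9c8=8.
Step 5. [r1c4∈{1,5,6}] in col 4, 1 fits only at r1c4 ⇒ r1c4=1.
Step 6. [r4c5∈{3,4,6,9}] col 5 places 9 nowhere but r4c5, so r4c5=9.
Step 7. [r2c3∈{3}] r2c3's peers cover all but 3. So r2c3=3.
Step 8. [r7c8∈{3,5,9}] row 7 places 3 nowhere but r7c8 ⇒ r7c8=3.
Step 9. [r5c1∈{1,4,6,8}] in col 1, 1 fits only at r5c1, so r5c1=1.
Step 10. [r8c8∈{5,9}] across col 8, 9 lands solely at r8c8, so r8c8=9.
Step 11. [r8c7∈{6}] r8c7 is down to just 6. So r8c7=6.
Step 12. [r7c2∈{5,6}] 6 has one home in row 7: r7c2. So r7c2=6.
Step 13. [r1c2∈{8}] r1c2 has the single candidate 8. So r1c2=8.
Step 14. [r3c1∈{2,6}] across col 1, 2 lands solely at r3c1 ⇒ r3c1=2.
Step 15. [r5c2∈{3}] nothing but 3 survives at r5c2, so r5c2=3.
Step 16. [r4c4∈{3,4,6}] r4c4 is the only open cell in row 4 admitting 3, so r4c4=3.
Step 17. [r3c4∈{6}] nothing but 6 survives at r3c4. So r3c4=6.
Step 18. [r6c5∈{2,4,6}] across col 5, 6 lands solely at r6c5 ⇒ r6c5=6.
Step 19. [r6c9∈{4}] only 4 remains possible at r6c9. So r6c9=4.
Step 20. [r5c4∈{2,4}] box 5 places 4 nowhere but r5c4, so r5c4=4.
Step 21. [r6c3∈{8}] r6c3 has the single candidate 8. So r6c3=8.
Step 22. [r9c4∈{5}] only 5 remains possible at r9c4. So r9c4=5.
Step 23. [r4c1∈{4,6}] in row 4, 4 fits only at r4c1 ⇒ r4c1=4.
Step 24. [r4c8∈{5}] r4c8's peers cover all but 5, so r4c8=5.
Step 25. [r6c4∈{2}] only 2 remains possible at r6c4, so r6c4=2.
Step 26. [r8c1∈{8}] nothing but 8 survives at r8c1, so r8c1=8.
Step 27. [r2c5∈{2}] r2c5 is down to just 2 ⇒ r2c5=2.
Step 28. [r8c2∈{5}] nothing but 5 survives at r8c2, so r8c2=5.
Step 29. [r5c7∈{8}] nothing but 8 survives at r5c7 ⇒ r5c7=8.
Step 30. [r7c4∈{9}] nothing but 9 survives at r7c4 ⇒ r7c4=9.
Step 31. [r7c9∈{5}] r7c9's peers cover all but 5, so r7c9=5.
Step 32. [r4c9∈{6}] r4c9 is down to just 6 ⇒ r4c9=6.
Step 33. [r1c5∈{5}] r1c5 is down to just 5 ⇒ r1c5=5.
Step 34. [r2c2∈{1}] only 1 remains possible at r2c2 ⇒ r2c2=1.
Step 35. [r5c3∈{6}] r5c3's peers cover all but 6 ⇒ r5c3=6.
Step 36. [r1c1∈{6}] r1c1's peers cover all but 6 ⇒ r1c1=6.
Step 37. [r8c4∈{7}] r8c4's peers cover all but 7. So r8c4=7.
Step 38. [r6c7∈{3}] nothing but 3 survives at r6c7. So r6c7=3.
Step 39. [r4c2∈{7}] nothing but 7 survives at r4c2. So r4c2=7.
Step 40. [r5c8∈{2}] r5c8 has the single candidate 2, so r5c8=2.
Step 41. [r2c9∈{7}] nothing but 7 survives at r2c9 ⇒ r2c9=7.
Step 42. [r3c5∈{3}] r3c5 is down to just 3 ⇒ r3c5=3.
Step 43. [r4c6∈{8}] r4c6 has the single candidate 8. So r4c6=8.
Step 44. [r8c3∈{4}] nothing but 4 survives at r8c3. So r8c3=4.
Step 45. [r9c5∈{4}] r9c5 has the single candidate 4. So r9c5=4.
Step 46. [r7c6∈{2}] only 2 remains possible at r7c6, so r7c6=2.
Step 47. [r3c7∈{9}] r3c7's peers cover all but 9, so r3c7=9.

Answer: 6 8 7 1 5 9 2 4 3 / 9 1 3 8 2 4 5 6 7 / 2 4 5 6 3 7 9 1 8 / 4 7 2 3 9 8 1 5 6 / 1 3 6 4 7 5 8 2 9 / 5 9 8 2 6 1 3 7 4 / 7 6 1 9 8 2 4 3 5 / 8 5 4 7 1 3 6 9 2 / 3 2 9 5 4 6 7 8 1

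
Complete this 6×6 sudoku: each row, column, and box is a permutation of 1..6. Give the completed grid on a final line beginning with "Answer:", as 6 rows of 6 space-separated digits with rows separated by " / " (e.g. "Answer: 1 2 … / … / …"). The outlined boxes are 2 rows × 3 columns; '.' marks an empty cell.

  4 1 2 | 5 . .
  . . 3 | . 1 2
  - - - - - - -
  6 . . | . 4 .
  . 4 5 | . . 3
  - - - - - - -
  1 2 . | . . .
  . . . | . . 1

Step 1. [r5c6∈{4,5,6}] 4 has one home in col 6: r5c6, so r5c6=4.
Step 2. [r6c1∈{3,5}] across col 1, 3 lands solely at r6c1. So r6c1=3.
Step 3. [r5c3∈{6}] r5c3 has the single candidate 6, so r5c3=6.
Step 4. [r3c4∈{1,2}] across row 3, 2 lands solely at r3c4 ⇒ r3c4=2.
Step 5. [r4c5∈{6}] r4c5's peers cover all but 6, so r4c5=6.
Step 6. [r5c5∈{3,5}] 5 has one home in row 5: r5c5. So r5c5=5.
Step 7. [r2c2∈{5,6}] in col 2, 6 fits only at r2c2, so r2c2=6.
Step 8. [r6c4∈{6}] only 6 remains possible at r6c4, so r6c4=6.
Step 9. [r2c4∈{4}] r2c4's peers cover all but 4, so r2c4=4.
Step 10. [r5c4∈{3}] only 3 remains possible at r5c4. So r5c4=3.
Step 11. [r3c3∈{1}] r3c3 has the single candidate 1. So r3c3=1.
Step 12. [r4c4∈{1}] r4c4 is down to just 1. So r4c4=1.
Step 13. [r3c6∈{5}] only 5 remains possible at r3c6 ⇒ r3c6=5.
Step 14. [r2c1∈{5}] r2c1 is down to just 5 ⇒ r2c1=5.
Step 15. [r1c6∈{6}] r1c6 has the single candidate 6 ⇒ r1c6=6.
Step 16. [r6c2∈{5}] r6c2 is down to just 5, so r6c2=5.
Step 17. [r6c3∈{4}] only 4 remains possible at r6c3 ⇒ r6c3=4.
Step 18. [r1c5∈{3}] nothing but 3 survives at r1c5, so r1c5=3.
Step 19. [r6c5∈{2}] only 2 remains possible at r6c5, so r6c5=2.
Step 20. [r4c1∈{2}] r4c1 has the single candidate 2. So r4c1=2.
Step 21. [r3c2∈{3}] only 3 remains possible at r3c2, so r3c2=3.

Answer: 4 1 2 5 3 6 / 5 6 3 4 1 2 / 6 3 1 2 4 5 / 2 4 5 1 6 3 / 1 2 6 3 5 4 / 3 5 4 6 2 1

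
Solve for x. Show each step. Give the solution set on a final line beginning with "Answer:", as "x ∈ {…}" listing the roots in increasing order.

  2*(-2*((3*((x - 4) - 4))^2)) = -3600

Step 1. [2*(-2*((3*((x - 4) - 4))^2)) = -3600] leading coefficient 2: divide by 2. So div: -2*((3*((x - 4) - 4))^2) = -1800.
Step 2. [-2*((3*((x - 4) - 4))^2) = -1800] leading coefficient -2: divide by -2 ⇒ div: (3*((x - 4) - 4))^2 = 900.
Step 3. [(3*((x - 4) - 4))^2 = 900] LHS squared, RHS 900 ≥ 0: apply √ (±). So sqrt: 3*((x - 4) - 4) = 30 or -30.
Step 4. [3*((x - 4) - 4) = 30 or -30] LHS = 3·(…); ÷3 both sides, so div: (x - 4) - 4 = 10 or -10.
Step 5. [(x - 4) - 4 = 10 or -10] add 4: x sits inside (… - 4) ⇒ sub: x - 4 = 14 or -6.
Step 6. [x - 4 = 14 or -6] 4 comes off first (add 4), so sub: x = 18 or -2.

Answer: x ∈ {-2, 18}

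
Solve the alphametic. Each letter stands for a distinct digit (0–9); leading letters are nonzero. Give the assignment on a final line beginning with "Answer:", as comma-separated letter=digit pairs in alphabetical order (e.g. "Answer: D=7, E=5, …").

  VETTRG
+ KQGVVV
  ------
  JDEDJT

Step 1. [col 1: G + V ≡ T (mod 10)] no forcing yet in column 1 (carry-in 0); T=3 is free and consistent — try it. So T=3.
Step 2. [col 1: G + V ≡ T (mod 10)] column 1 (G + V ≡ T (mod 10), carry-in 0) doesn't pin V yet; pick V=1 and continue. So V=1.
Step 3. [col 1: G + V ≡ T (mod 10)] column 1 reads G+V+carry(0)=T with V=1, T=3; with digits 1,3 already taken and all letters distinct, the only value for G is 2, so G=2.
Step 4. [col 2: R + V ≡ J (mod 10)] no forcing yet in column 2 (carry-in 0); J=8 is free and consistent — try it ⇒ J=8.
Step 5. [col 2: R + V ≡ J (mod 10)] column 2 reads R+V+carry(0)=J with V=1, J=8; with digits 1,2,3,8 already taken and all letters distinct, the only value for R is 7. So R=7.
Step 6. [col 3: T + V ≡ D (mod 10)] in column 3 we have T+V≡D with carry-in 0; given T=3, V=1 and digits 1,2,3,7,8 already taken and all letters distinct, that pins D to 4 ⇒ D=4.
Step 7. [col 4: T + G ≡ E (mod 10)] from column 4 (T=3, G=2, carry-in 0, digits 1,2,3,4,7,8 already taken and all letters distinct): E must equal 5. So E=5.
Step 8. [col 5: E + Q ≡ D (mod 10)] column 5: given E=5, D=4, carry-in 0, and digits 1,2,3,4,5,7,8 already taken and all letters distinct, E+Q≡D (mod 10) forces Q=9. So Q=9.
Step 9. [col 6: V + K ≡ J (mod 10)] in column 6 we have V+K≡J with carry-in 1; given V=1, J=8 and digits 1,2,3,4,5,7,8,9 already taken and all letters distinct, that pins K to 6 ⇒ K=6.

Answer: D=4, E=5, G=2, J=8, K=6, Q=9, R=7, T=3, V=1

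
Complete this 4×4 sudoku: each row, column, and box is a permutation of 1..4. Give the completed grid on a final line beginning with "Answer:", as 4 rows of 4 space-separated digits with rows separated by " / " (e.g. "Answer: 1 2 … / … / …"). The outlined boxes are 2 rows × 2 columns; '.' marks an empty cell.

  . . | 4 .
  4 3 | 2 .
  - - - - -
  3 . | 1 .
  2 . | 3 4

Step 1. [r1c1∈{1}] nothing but 1 survives at r1c1 ⇒ r1c1=1.
Step 2. [r1c2∈{2}] r1c2 is down to just 2. So r1c2=2.
Step 3. [r2c4∈{1}] r2c4's peers cover all but 1, so r2c4=1.
Step 4. [r3c2∈{4}] r3c2 has the single candidate 4. So r3c2=4.
Step 5. [r3c4∈{2}] r3c4 is down to just 2 ⇒ r3c4=2.
Step 6. [r1c4∈{3}] r1c4 is down to just 3 ⇒ r1c4=3.
Step 7. [r4c2∈{1}] r4c2 has the single candidate 1. So r4c2=1.

Answer: 1 2 4 3 / 4 3 2 1 / 3 4 1 2 / 2 1 3 4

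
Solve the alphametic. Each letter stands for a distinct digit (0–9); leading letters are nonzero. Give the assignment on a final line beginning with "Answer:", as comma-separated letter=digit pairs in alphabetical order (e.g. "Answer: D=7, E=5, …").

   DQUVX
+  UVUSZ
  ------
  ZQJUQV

Step 1. [col 1: X + Z ≡ V (mod 10)] several values work for V in column 1 (X + Z ≡ V (mod 10), carry-in 0); try V=5, so V=5.
Step 2. [col 1: X + Z ≡ V (mod 10)] no forcing yet in column 1 (carry-in 0); X=4 is free and consistent — try it ⇒ X=4.
Step 3. [col 1: X + Z ≡ V (mod 10)] in column 1 we have X+Z≡V with carry-in 0; given X=4, V=5 and digits 4,5 already taken and all letters distinct, that pins Z to 1. So Z=1.
Step 4. [col 2: V + S ≡ Q (mod 10)] no forcing yet in column 2 (carry-in 0); S=7 is free and consistent — try it. So S=7.
Step 5. [col 2: V + S ≡ Q (mod 10)] column 2 reads V+S+carry(0)=Q with V=5, S=7; with digits 1,4,5,7 already taken and all letters distinct, the only value for Q is 2 ⇒ Q=2.
Step 6. [col 3: U + U ≡ U (mod 10)] from column 3 (nothing yet, carry-in 1, digits 1,2,4,5,7 already taken and all letters distinct): U must equal 9. So U=9.
Step 7. [col 4: Q + V ≡ J (mod 10)] in column 4 we have Q+V≡J with carry-in 1; given Q=2, V=5 and digits 1,2,4,5,7,9 already taken and all letters distinct, that pins J to 8. So J=8.
Step 8. [col 5: D + U ≡ Q (mod 10)] in column 5 we have D+U≡Q with carry-in 0; given U=9, Q=2 and digits 1,2,4,5,7,8,9 already taken and all letters distinct, that pins D to 3 ⇒ D=3.

Answer: D=3, J=8, Q=2, S=7, U=9, V=5, X=4, Z=1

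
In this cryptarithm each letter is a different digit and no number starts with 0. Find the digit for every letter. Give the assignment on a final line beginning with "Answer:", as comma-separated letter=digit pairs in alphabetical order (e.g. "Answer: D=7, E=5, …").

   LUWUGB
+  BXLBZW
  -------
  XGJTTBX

Step 1. [col 1: B + W ≡ X (mod 10)] X=1 is one option consistent with column 1 (B + W ≡ X (mod 10), carry-in 0) — take it ⇒ X=1.
Step 2. [col 1: B + W ≡ X (mod 10)] no forcing yet in column 1 (carry-in 0); B=3 is free and consistent — try it. So B=3.
Step 3. [col 1: B + W ≡ X (mod 10)] from column 1 (B=3, X=1, carry-in 0, digits 1,3 already taken and all letters distinct): W must equal 8, so W=8.
Step 4. [col 2: G + Z ≡ B (mod 10)] column 2 (G + Z ≡ B (mod 10), carry-in 1) doesn't pin Z yet; pick Z=0 and continue ⇒ Z=0.
Step 5. [col 2: G + Z ≡ B (mod 10)] in column 2 we have G+Z≡B with carry-in 1; given Z=0, B=3 and digits 0,1,3,8 already taken and all letters distinct, that pins G to 2. So G=2.
Step 6. [col 3: U + B ≡ T (mod 10)] no forcing yet in column 3 (carry-in 0); T=7 is free and consistent — try it ⇒ T=7.
Step 7. [col 3: U + B ≡ T (mod 10)] from column 3 (B=3, T=7, carry-in 0, digits 0,1,2,3,7,8 already taken and all letters distinct): U must equal 4, so U=4.
Step 8. [col 4: W + L ≡ T (mod 10)] column 4 reads W+L+carry(0)=T with W=8, T=7; with digits 0,1,2,3,4,7,8 already taken and all letters distinct, the only value for L is 9. So L=9.
Step 9. [col 5: U + X ≡ J (mod 10)] in column 5 we have U+X≡J with carry-in 1; given U=4, X=1 and digits 0,1,2,3,4,7,8,9 already taken and all letters distinct, that pins J to 6. So J=6.

Answer: B=3, G=2, J=6, L=9, T=7, U=4, W=8, X=1, Z=0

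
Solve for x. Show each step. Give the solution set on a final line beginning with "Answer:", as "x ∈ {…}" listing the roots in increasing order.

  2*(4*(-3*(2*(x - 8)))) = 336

Step 1. [2*(4*(-3*(2*(x - 8)))) = 336] leading coefficient 2: divide by 2, so div: 4*(-3*(2*(x - 8))) = 168.
Step 2. [4*(-3*(2*(x - 8))) = 168] LHS = 4·(…); ÷4 both sides, so div: -3*(2*(x - 8)) = 42.
Step 3. [-3*(2*(x - 8)) = 42] divide by the outer -3 ⇒ div: 2*(x - 8) = -14.
Step 4. [2*(x - 8) = -14] divide by the outer 2. So div: x - 8 = -7.
Step 5. [x - 8 = -7] peel the -8: add 8 from each side, so sub: x = 1.

Answer: x ∈ {1}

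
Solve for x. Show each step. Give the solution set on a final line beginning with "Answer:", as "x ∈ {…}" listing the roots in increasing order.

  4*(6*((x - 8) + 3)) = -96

Step 1. [4*(6*((x - 8) + 3)) = -96] LHS = 4·(…); ÷4 both sides. So div: 6*((x - 8) + 3) = -24.
Step 2. [6*((x - 8) + 3) = -24] leading coefficient 6: divide by 6, so div: (x - 8) + 3 = -4.
Step 3. [(x - 8) + 3 = -4] subtract 3: x sits inside (… + 3). So sub: x - 8 = -7.
Step 4. [x - 8 = -7] peel the -8: add 8 from each side, so sub: x = 1.

Answer: x ∈ {1}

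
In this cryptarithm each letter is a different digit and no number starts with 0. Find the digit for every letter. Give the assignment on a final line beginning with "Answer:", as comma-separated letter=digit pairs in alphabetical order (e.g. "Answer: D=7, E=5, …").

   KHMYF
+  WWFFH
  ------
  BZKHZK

Step 1. [col 1: F + H ≡ K (mod 10)] several values work for F in column 1 (F + H ≡ K (mod 10), carry-in 0); try F=7. So F=7.
Step 2. [col 1: F + H ≡ K (mod 10)] several values work for K in column 1 (F + H ≡ K (mod 10), carry-in 0); try K=9 ⇒ K=9.
Step 3. [col 1: F + H ≡ K (mod 10)] in column 1 we have F+H≡K with carry-in 0; given F=7, K=9 and digits 7,9 already taken and all letters distinct, that pins H to 2, so H=2.
Step 4. [col 2: Y + F ≡ Z (mod 10)] several values work for Z in column 2 (Y + F ≡ Z (mod 10), carry-in 0); try Z=5. So Z=5.
Step 5. [B] adding two 5-digit numbers gives at most 5+1 digits, and here it does — B is that final carry and must be 1. So B=1.
Step 6. [col 2: Y + F ≡ Z (mod 10)] column 2: given F=7, Z=5, carry-in 0, and digits 1,2,5,7,9 already taken and all letters distinct, Y+F≡Z (mod 10) forces Y=8. So Y=8.
Step 7. [col 3: M + F ≡ H (mod 10)] column 3: given F=7, H=2, carry-in 1, and digits 1,2,5,7,8,9 already taken and all letters distinct, M+F≡H (mod 10) forces M=4. So M=4.
Step 8. [col 4: H + W ≡ K (mod 10)] column 4: given H=2, K=9, carry-in 1, and digits 1,2,4,5,7,8,9 already taken and all letters distinct, H+W≡K (mod 10) forces W=6. So W=6.

Answer: B=1, F=7, H=2, K=9, M=4, W=6, Y=8, Z=5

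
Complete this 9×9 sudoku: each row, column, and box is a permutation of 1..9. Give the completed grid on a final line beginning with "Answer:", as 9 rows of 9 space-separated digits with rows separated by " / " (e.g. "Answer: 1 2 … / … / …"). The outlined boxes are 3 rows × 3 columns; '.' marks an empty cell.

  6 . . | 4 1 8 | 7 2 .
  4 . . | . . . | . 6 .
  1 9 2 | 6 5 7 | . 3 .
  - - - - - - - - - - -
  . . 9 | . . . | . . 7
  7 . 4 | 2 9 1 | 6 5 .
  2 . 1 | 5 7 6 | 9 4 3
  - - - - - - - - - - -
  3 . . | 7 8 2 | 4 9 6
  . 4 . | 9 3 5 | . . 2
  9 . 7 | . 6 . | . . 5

Step 1. [r3c7∈{8}] r3c7 is down to just 8 ⇒ r3c7=8.
Step 2. [r8c7∈{1}] only 1 remains possible at r8c7 ⇒ r8c7=1.
Step 3. [r6c2∈{8}] r6c2 is down to just 8, so r6c2=8.
Step 4. [r2c4∈{3}] only 3 remains possible at r2c4. So r2c4=3.
Step 5. [r7c3∈{5}] nothing but 5 survives at r7c3. So r7c3=5.
Step 6. [r1c2∈{3,5}] row 1 places 5 nowhere but r1c2. So r1c2=5.
Step 7. [r4c6∈{3,4}] r4c6 is the only open cell in col 6 admitting 3, so r4c6=3.
Step 8. [r9c8∈{8}] r9c8 has the single candidate 8. So r9c8=8.
Step 9. [r9c2∈{1,2}] 2 has one home in row 9: r9c2, so r9c2=2.
Step 10. [r1c9∈{9}] only 9 remains possible at r1c9. So r1c9=9.
Step 11. [r8c1∈{8}] only 8 remains possible at r8c1. So r8c1=8.
Step 12. [r9c7∈{3}] r9c7 is down to just 3, so r9c7=3.
Step 13. [r5c9∈{8}] nothing but 8 survives at r5c9, so r5c9=8.
Step 14. [r9c4∈{1}] only 1 remains possible at r9c4 ⇒ r9c4=1.
Step 15. [r7c2∈{1}] nothing but 1 survives at r7c2. So r7c2=1.
Step 16. [r2c5∈{2}] r2c5's peers cover all but 2 ⇒ r2c5=2.
Step 17. [r2c6∈{9}] nothing but 9 survives at r2c6 ⇒ r2c6=9.
Step 18. [r4c1∈{5}] r4c1 is down to just 5 ⇒ r4c1=5.
Step 19. [r5c2∈{3}] nothing but 3 survives at r5c2, so r5c2=3.
Step 20. [r4c7∈{2}] only 2 remains possible at r4c7 ⇒ r4c7=2.
Step 21. [r4c2∈{6}] nothing but 6 survives at r4c2. So r4c2=6.
Step 22. [r1c3∈{3}] only 3 remains possible at r1c3, so r1c3=3.
Step 23. [r2c3∈{8}] r2c3 has the single candidate 8 ⇒ r2c3=8.
Step 24. [r2c9∈{1}] r2c9's peers cover all but 1 ⇒ r2c9=1.
Step 25. [r4c8∈{1}] r4c8's peers cover all but 1. So r4c8=1.
Step 26. [r3c9∈{4}] r3c9's peers cover all but 4 ⇒ r3c9=4.
Step 27. [r9c6∈{4}] nothing but 4 survives at r9c6. So r9c6=4.
Step 28. [r4c5∈{4}] nothing but 4 survives at r4c5. So r4c5=4.
Step 29. [r8c8∈{7}] r8c8's peers cover all but 7 ⇒ r8c8=7.
Step 30. [r2c7∈{5}] only 5 remains possible at r2c7 ⇒ r2c7=5.
Step 31. [r2c2∈{7}] r2c2 is down to just 7 ⇒ r2c2=7.
Step 32. [r4c4∈{8}] only 8 remains possible at r4c4 ⇒ r4c4=8.
Step 33. [r8c3∈{6}] r8c3 is down to just 6 ⇒ r8c3=6.

Answer: 6 5 3 4 1 8 7 2 9 / 4 7 8 3 2 9 5 6 1 / 1 9 2 6 5 7 8 3 4 / 5 6 9 8 4 3 2 1 7 / 7 3 4 2 9 1 6 5 8 / 2 8 1 5 7 6 9 4 3 / 3 1 5 7 8 2 4 9 6 / 8 4 6 9 3 5 1 7 2 / 9 2 7 1 6 4 3 8 5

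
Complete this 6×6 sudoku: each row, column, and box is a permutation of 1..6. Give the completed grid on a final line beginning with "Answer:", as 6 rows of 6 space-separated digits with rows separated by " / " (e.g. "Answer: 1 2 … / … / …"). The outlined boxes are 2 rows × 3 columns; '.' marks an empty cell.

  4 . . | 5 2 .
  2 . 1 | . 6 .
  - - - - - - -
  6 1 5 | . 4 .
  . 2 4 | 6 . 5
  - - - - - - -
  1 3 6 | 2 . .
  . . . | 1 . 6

Step 1. [r3c4∈{3}] r3c4's peers cover all but 3, so r3c4=3.
Step 2. [r6c1∈{5}] r6c1's peers cover all but 5, so r6c1=5.
Step 3. [r2c6∈{3,4}] across row 2, 3 lands solely at r2c6 ⇒ r2c6=3.
Step 4. [r4c5∈{1}] nothing but 1 survives at r4c5, so r4c5=1.
Step 5. [r2c4∈{4}] r2c4 has the single candidate 4. So r2c4=4.
Step 6. [r2c2∈{5}] r2c2's peers cover all but 5 ⇒ r2c2=5.
Step 7. [r6c3∈{2}] r6c3 is down to just 2, so r6c3=2.
Step 8. [r4c1∈{3}] only 3 remains possible at r4c1 ⇒ r4c1=3.
Step 9. [r1c3∈{3}] r1c3 is down to just 3, so r1c3=3.
Step 10. [r1c6∈{1}] r1c6 is down to just 1 ⇒ r1c6=1.
Step 11. [r6c5∈{3}] r6c5 has the single candidate 3, so r6c5=3.
Step 12. [r3c6∈{2}] r3c6's peers cover all but 2. So r3c6=2.
Step 13. [r5c5∈{5}] only 5 remains possible at r5c5. So r5c5=5.
Step 14. [r1c2∈{6}] only 6 remains possible at r1c2 ⇒ r1c2=6.
Step 15. [r5c6∈{4}] r5c6 has the single candidate 4. So r5c6=4.
Step 16. [r6c2∈{4}] r6c2's peers cover all but 4, so r6c2=4.

Answer: 4 6 3 5 2 1 / 2 5 1 4 6 3 / 6 1 5 3 4 2 / 3 2 4 6 1 5 / 1 3 6 2 5 4 / 5 4 2 1 3 6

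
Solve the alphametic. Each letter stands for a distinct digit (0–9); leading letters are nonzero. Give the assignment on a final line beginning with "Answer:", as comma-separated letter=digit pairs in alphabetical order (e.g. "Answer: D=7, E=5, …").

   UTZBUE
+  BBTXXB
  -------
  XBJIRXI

Step 1. [col 1: E + B ≡ I (mod 10)] column 1 (E + B ≡ I (mod 10), carry-in 0) doesn't pin I yet; pick I=2 and continue. So I=2.
Step 2. [col 1: E + B ≡ I (mod 10)] B=4 is one option consistent with column 1 (E + B ≡ I (mod 10), carry-in 0) — take it, so B=4.
Step 3. [X] the sum has 7 digits but both addends have 6; that extra leading digit X is the final carry, namely 1. So X=1.
Step 4. [col 1: E + B ≡ I (mod 10)] column 1 reads E+B+carry(0)=I with B=4, I=2; with digits 1,2,4 already taken and all letters distinct, the only value for E is 8, so E=8.
Step 5. [col 2: U + X ≡ X (mod 10)] in column 2 we have U+X≡X with carry-in 1; given X=1 and digits 1,2,4,8 already taken and all letters distinct, that pins U to 9 ⇒ U=9.
Step 6. [col 3: B + X ≡ R (mod 10)] from column 3 (B=4, X=1, carry-in 1, digits 1,2,4,8,9 already taken and all letters distinct): R must equal 6. So R=6.
Step 7. [col 4: Z + T ≡ I (mod 10)] no forcing yet in column 4 (carry-in 0); Z=7 is free and consistent — try it, so Z=7.
Step 8. [col 4: Z + T ≡ I (mod 10)] column 4 reads Z+T+carry(0)=I with Z=7, I=2; with digits 1,2,4,6,7,8,9 already taken and all letters distinct, the only value for T is 5. So T=5.
Step 9. [col 5: T + B ≡ J (mod 10)] column 5 reads T+B+carry(1)=J with T=5, B=4; with digits 1,2,4,5,6,7,8,9 already taken and all letters distinct, the only value for J is 0, so J=0.

Answer: B=4, E=8, I=2, J=0, R=6, T=5, U=9, X=1, Z=7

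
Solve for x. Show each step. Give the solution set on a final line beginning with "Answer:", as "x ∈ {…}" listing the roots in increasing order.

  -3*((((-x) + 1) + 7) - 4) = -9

Step 1. [-3*((((-x) + 1) + 7) - 4) = -9] LHS = -3·(…); ÷-3 both sides. So div: (((-x) + 1) + 7) - 4 = 3.
Step 2. [(((-x) + 1) + 7) - 4 = 3] peel the -4: add 4 from each side ⇒ sub: ((-x) + 1) + 7 = 7.
Step 3. [((-x) + 1) + 7 = 7] the outer +7 inverts by subtracting 7. So sub: (-x) + 1 = 0.
Step 4. [(-x) + 1 = 0] subtract 1: x sits inside (… + 1). So sub: -x = -1.
Step 5. [-x = -1] flip signs both sides ⇒ neg: x = 1.

Answer: x ∈ {1}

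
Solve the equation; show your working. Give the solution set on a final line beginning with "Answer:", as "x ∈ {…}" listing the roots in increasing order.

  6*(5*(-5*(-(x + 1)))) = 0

Step 1. [6*(5*(-5*(-(x + 1)))) = 0] LHS = 6·(…); ÷6 both sides ⇒ div: 5*(-5*(-(x + 1))) = 0.
Step 2. [5*(-5*(-(x + 1))) = 0] 5 out front; divide by 5, so div: -5*(-(x + 1)) = 0.
Step 3. [-5*(-(x + 1)) = 0] divide by the outer -5 ⇒ div: -(x + 1) = 0.
Step 4. [-(x + 1) = 0] flip signs both sides, so neg: x + 1 = 0.
Step 5. [x + 1 = 0] peel the +1: subtract 1 from each side, so sub: x = -1.

Answer: x ∈ {-1}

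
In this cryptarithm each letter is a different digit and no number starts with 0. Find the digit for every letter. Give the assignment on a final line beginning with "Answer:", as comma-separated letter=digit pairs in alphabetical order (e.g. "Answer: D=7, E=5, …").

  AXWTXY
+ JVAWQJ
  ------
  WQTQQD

Step 1. [col 1: Y + J ≡ D (mod 10)] several values work for J in column 1 (Y + J ≡ D (mod 10), carry-in 0); try J=3 ⇒ J=3.
Step 2. [col 1: Y + J ≡ D (mod 10)] column 1 (Y + J ≡ D (mod 10), carry-in 0) doesn't pin Y yet; pick Y=6 and continue ⇒ Y=6.
Step 3. [col 1: Y + J ≡ D (mod 10)] column 1: given Y=6, J=3, carry-in 0, and digits 3,6 already taken and all letters distinct, Y+J≡D (mod 10) forces D=9. So D=9.
Step 4. [col 2: X + Q ≡ Q (mod 10)] column 2: given nothing yet, carry-in 0, and digits 3,6,9 already taken and all letters distinct, X+Q≡Q (mod 10) forces X=0. So X=0.
Step 5. [col 2: X + Q ≡ Q (mod 10)] column 2 (X + Q ≡ Q (mod 10), carry-in 0) doesn't pin Q yet; pick Q=2 and continue. So Q=2.
Step 6. [col 3: T + W ≡ Q (mod 10)] no forcing yet in column 3 (carry-in 0); W=8 is free and consistent — try it ⇒ W=8.
Step 7. [col 3: T + W ≡ Q (mod 10)] in column 3 we have T+W≡Q with carry-in 0; given W=8, Q=2 and digits 0,2,3,6,8,9 already taken and all letters distinct, that pins T to 4 ⇒ T=4.
Step 8. [col 4: W + A ≡ T (mod 10)] in column 4 we have W+A≡T with carry-in 1; given W=8, T=4 and digits 0,2,3,4,6,8,9 already taken and all letters distinct, that pins A to 5, so A=5.
Step 9. [col 5: X + V ≡ Q (mod 10)] from column 5 (X=0, Q=2, carry-in 1, digits 0,2,3,4,5,6,8,9 already taken and all letters distinct): V must equal 1 ⇒ V=1.

Answer: A=5, D=9, J=3, Q=2, T=4, V=1, W=8, X=0, Y=6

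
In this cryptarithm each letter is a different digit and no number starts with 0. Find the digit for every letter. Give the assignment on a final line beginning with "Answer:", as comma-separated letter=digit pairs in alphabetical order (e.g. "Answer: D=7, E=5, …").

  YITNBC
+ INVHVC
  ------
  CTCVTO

Step 1. [col 1: C + C ≡ O (mod 10)] C=9 is one option consistent with column 1 (C + C ≡ O (mod 10), carry-in 0) — take it. So C=9.
Step 2. [col 1: C + C ≡ O (mod 10)] from column 1 (C=9, carry-in 0, digits 9 already taken and all letters distinct): O must equal 8, so O=8.
Step 3. [col 2: B + V ≡ T (mod 10)] no forcing yet in column 2 (carry-in 1); V=4 is free and consistent — try it ⇒ V=4.
Step 4. [col 2: B + V ≡ T (mod 10)] several values work for B in column 2 (B + V ≡ T (mod 10), carry-in 1); try B=0. So B=0.
Step 5. [col 2: B + V ≡ T (mod 10)] column 2: given B=0, V=4, carry-in 1, and digits 0,4,8,9 already taken and all letters distinct, B+V≡T (mod 10) forces T=5. So T=5.
Step 6. [col 3: N + H ≡ V (mod 10)] no forcing yet in column 3 (carry-in 0); N=3 is free and consistent — try it ⇒ N=3.
Step 7. [col 3: N + H ≡ V (mod 10)] in column 3 we have N+H≡V with carry-in 0; given N=3, V=4 and digits 0,3,4,5,8,9 already taken and all letters distinct, that pins H to 1, so H=1.
Step 8. [col 5: I + N ≡ T (mod 10)] from column 5 (N=3, T=5, carry-in 0, digits 0,1,3,4,5,8,9 already taken and all letters distinct): I must equal 2. So I=2.
Step 9. [col 6: Y + I ≡ C (mod 10)] column 6 reads Y+I+carry(0)=C with I=2, C=9; with digits 0,1,2,3,4,5,8,9 already taken and all letters distinct, the only value for Y is 7 ⇒ Y=7.

Answer: B=0, C=9, H=1, I=2, N=3, O=8, T=5, V=4, Y=7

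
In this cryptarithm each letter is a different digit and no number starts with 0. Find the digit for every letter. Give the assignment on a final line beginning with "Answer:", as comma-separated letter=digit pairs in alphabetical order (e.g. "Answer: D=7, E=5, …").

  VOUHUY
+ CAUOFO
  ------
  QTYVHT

Step 1. [col 1: Y + O ≡ T (mod 10)] column 1 (Y + O ≡ T (mod 10), carry-in 0) doesn't pin T yet; pick T=0 and continue, so T=0.
Step 2. [col 1: Y + O ≡ T (mod 10)] O=4 is one option consistent with column 1 (Y + O ≡ T (mod 10), carry-in 0) — take it. So O=4.
Step 3. [col 1: Y + O ≡ T (mod 10)] column 1: given O=4, T=0, carry-in 0, and digits 0,4 already taken and all letters distinct, Y+O≡T (mod 10) forces Y=6. So Y=6.
Step 4. [col 2: U + F ≡ H (mod 10)] several values work for F in column 2 (U + F ≡ H (mod 10), carry-in 1); try F=3 ⇒ F=3.
Step 5. [col 2: U + F ≡ H (mod 10)] U=8 is one option consistent with column 2 (U + F ≡ H (mod 10), carry-in 1) — take it. So U=8.
Step 6. [col 2: U + F ≡ H (mod 10)] column 2 reads U+F+carry(1)=H with U=8, F=3; with digits 0,3,4,6,8 already taken and all letters distinct, the only value for H is 2, so H=2.
Step 7. [col 3: H + O ≡ V (mod 10)] column 3: given H=2, O=4, carry-in 1, and digits 0,2,3,4,6,8 already taken and all letters distinct, H+O≡V (mod 10) forces V=7. So V=7.
Step 8. [col 5: O + A ≡ T (mod 10)] column 5: given O=4, T=0, carry-in 1, and digits 0,2,3,4,6,7,8 already taken and all letters distinct, O+A≡T (mod 10) forces A=5, so A=5.
Step 9. [col 6: V + C ≡ Q (mod 10)] column 6: given V=7, carry-in 1, and digits 0,2,3,4,5,6,7,8 already taken and all letters distinct, V+C≡Q (mod 10) forces Q=9, so Q=9.
Step 10. [col 6: V + C ≡ Q (mod 10)] column 6 reads V+C+carry(1)=Q with V=7, Q=9; with digits 0,2,3,4,5,6,7,8,9 already taken and all letters distinct, the only value for C is 1 ⇒ C=1.

Answer: A=5, C=1, F=3, H=2, O=4, Q=9, T=0, U=8, V=7, Y=6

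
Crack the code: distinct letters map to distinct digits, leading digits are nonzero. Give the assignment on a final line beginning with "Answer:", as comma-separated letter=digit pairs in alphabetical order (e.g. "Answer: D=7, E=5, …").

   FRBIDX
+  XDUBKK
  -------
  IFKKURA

Step 1. [col 1: X + K ≡ A (mod 10)] several values work for K in column 1 (X + K ≡ A (mod 10), carry-in 0); try K=3 ⇒ K=3.
Step 2. [col 1: X + K ≡ A (mod 10)] no forcing yet in column 1 (carry-in 0); A=2 is free and consistent — try it, so A=2.
Step 3. [I] the sum has 7 digits but both addends have 6; that extra leading digit I is the final carry, namely 1. So I=1.
Step 4. [col 1: X + K ≡ A (mod 10)] in column 1 we have X+K≡A with carry-in 0; given K=3, A=2 and digits 1,2,3 already taken and all letters distinct, that pins X to 9 ⇒ X=9.
Step 5. [col 2: D + K ≡ R (mod 10)] D=4 is one option consistent with column 2 (D + K ≡ R (mod 10), carry-in 1) — take it, so D=4.
Step 6. [col 2: D + K ≡ R (mod 10)] column 2: given D=4, K=3, carry-in 1, and digits 1,2,3,4,9 already taken and all letters distinct, D+K≡R (mod 10) forces R=8. So R=8.
Step 7. [col 3: I + B ≡ U (mod 10)] several values work for U in column 3 (I + B ≡ U (mod 10), carry-in 0); try U=7. So U=7.
Step 8. [col 3: I + B ≡ U (mod 10)] column 3: given I=1, U=7, carry-in 0, and digits 1,2,3,4,7,8,9 already taken and all letters distinct, I+B≡U (mod 10) forces B=6, so B=6.
Step 9. [col 6: F + X ≡ F (mod 10)] column 6 (F + X ≡ F (mod 10), carry-in 1) doesn't pin F yet; pick F=5 and continue ⇒ F=5.

Answer: A=2, B=6, D=4, F=5, I=1, K=3, R=8, U=7, X=9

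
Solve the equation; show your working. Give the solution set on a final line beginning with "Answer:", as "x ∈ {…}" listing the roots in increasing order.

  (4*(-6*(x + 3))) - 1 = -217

Step 1. [(4*(-6*(x + 3))) - 1 = -217] peel the -1: add 1 from each side. So sub: 4*(-6*(x + 3)) = -216.
Step 2. [4*(-6*(x + 3)) = -216] leading coefficient 4: divide by 4, so div: -6*(x + 3) = -54.
Step 3. [-6*(x + 3) = -54] -6 out front; divide by -6, so div: x + 3 = 9.
Step 4. [x + 3 = 9] subtract 3: x sits inside (… + 3) ⇒ sub: x = 6.

Answer: x ∈ {6}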